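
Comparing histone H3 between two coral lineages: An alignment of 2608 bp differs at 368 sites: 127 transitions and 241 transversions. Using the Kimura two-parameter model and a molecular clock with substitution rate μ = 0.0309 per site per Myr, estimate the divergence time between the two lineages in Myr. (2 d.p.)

2.53

P = 127/2608 ≈ 0.048696 and Q = 241/2608 ≈ 0.092408.
Under the Kimura two-parameter model, d = −½ ln(1 − 2P − Q) − ¼ ln(1 − 2Q).
1 − 2P − Q = 0.8102, giving −½ ln(0.8102) = 0.105237.
1 − 2Q = 0.815184, giving −¼ ln(0.815184) = 0.051085.
d = 0.105237 + 0.051085 = 0.156322.
Under a molecular clock d = 2μt, so t = d/(2μ) = 0.156322 / (2 × 0.0309) = 2.53 Myr.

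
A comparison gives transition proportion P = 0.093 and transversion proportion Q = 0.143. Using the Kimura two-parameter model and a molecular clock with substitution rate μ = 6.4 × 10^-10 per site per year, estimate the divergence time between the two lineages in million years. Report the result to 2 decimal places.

221.65

Under the Kimura two-parameter model, d = −½ ln(1 − 2P − Q) − ¼ ln(1 − 2Q).
1 − 2P − Q = 0.671, giving −½ ln(0.671) = 0.199493.
1 − 2Q = 0.714, giving −¼ ln(0.714) = 0.084218.
d = 0.199493 + 0.084218 = 0.283711.
Under a molecular clock d = 2μt, so t = d/(2μ) = 0.283711 / (2 × 6.4 × 10^-10) = 221.65 million years.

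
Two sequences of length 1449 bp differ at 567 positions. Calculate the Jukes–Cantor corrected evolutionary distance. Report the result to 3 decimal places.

0.553

p = 567/1449 ≈ 0.391304.
d = −(3/4) ln(1 − 4p/3) = −0.75 ln(1 − 0.521739) = −0.75 ln(0.478261)
  = −0.75 × (-0.737599) = 0.553199 substitutions/site.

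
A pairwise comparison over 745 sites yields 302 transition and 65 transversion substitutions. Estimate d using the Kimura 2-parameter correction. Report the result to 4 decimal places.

P = 302/745 ≈ 0.405369 and Q = 65/745 ≈ 0.087248.
Under the Kimura two-parameter model, d = −½ ln(1 − 2P − Q) − ¼ ln(1 − 2Q).
1 − 2P − Q = 0.102014, giving −½ ln(0.102014) = 1.141323.
1 − 2Q = 0.825504, giving −¼ ln(0.825504) = 0.047940.
d = 1.141323 + 0.047940 = 1.189263.

1.1893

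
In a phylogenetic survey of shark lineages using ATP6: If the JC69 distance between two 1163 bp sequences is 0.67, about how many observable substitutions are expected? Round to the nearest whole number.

515

Invert JC69: p = (3/4)(1 − e^(−4d/3)) = 0.75 × (1 − e^(-0.893333)) = 0.75 × (1 − 0.409289) = 0.443033.
Expected differing sites = pL ≈ 0.443033 × 1163 = 515.247379 ≈ 515.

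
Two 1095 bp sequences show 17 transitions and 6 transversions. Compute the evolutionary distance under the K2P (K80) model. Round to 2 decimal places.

0.02

P = 17/1095 ≈ 0.015525 and Q = 6/1095 ≈ 0.005479.
Under the Kimura two-parameter model, d = −½ ln(1 − 2P − Q) − ¼ ln(1 − 2Q).
1 − 2P − Q = 0.963471, giving −½ ln(0.963471) = 0.018606.
1 − 2Q = 0.989042, giving −¼ ln(0.989042) = 0.002755.
d = 0.018606 + 0.002755 = 0.021361.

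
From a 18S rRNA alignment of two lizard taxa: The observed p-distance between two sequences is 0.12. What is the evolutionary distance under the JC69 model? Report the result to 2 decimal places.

0.13

d = −(3/4) ln(1 − 4p/3) = −0.75 ln(1 − 0.16) = −0.75 ln(0.84)
  = −0.75 × (-0.174353) = 0.130765 substitutions/site.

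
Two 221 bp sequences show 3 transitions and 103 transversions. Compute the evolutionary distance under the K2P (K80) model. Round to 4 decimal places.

P = 3/221 ≈ 0.013575 and Q = 103/221 ≈ 0.466063.
Under the Kimura two-parameter model, d = −½ ln(1 − 2P − Q) − ¼ ln(1 − 2Q).
1 − 2P − Q = 0.506787, giving −½ ln(0.506787) = 0.339832.
1 − 2Q = 0.067874, giving −¼ ln(0.067874) = 0.672526.
d = 0.339832 + 0.672526 = 1.012358.

1.0124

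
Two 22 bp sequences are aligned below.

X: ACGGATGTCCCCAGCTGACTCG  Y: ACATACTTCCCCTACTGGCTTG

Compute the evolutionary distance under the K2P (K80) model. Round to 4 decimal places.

Of 22 sites, 5 differences are transitions and 3 are transversions, so P = 5/22 ≈ 0.227273 and Q = 3/22 ≈ 0.136364.
Under the Kimura two-parameter model, d = −½ ln(1 − 2P − Q) − ¼ ln(1 − 2Q).
1 − 2P − Q = 0.40909, giving −½ ln(0.40909) = 0.446910.
1 − 2Q = 0.727272, giving −¼ ln(0.727272) = 0.079614.
d = 0.446910 + 0.079614 = 0.526524.

0.5265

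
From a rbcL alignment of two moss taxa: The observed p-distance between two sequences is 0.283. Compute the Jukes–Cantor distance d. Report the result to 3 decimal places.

0.355

d = −(3/4) ln(1 − 4p/3) = −0.75 ln(1 − 0.377333) = −0.75 ln(0.622667)
  = −0.75 × (-0.473743) = 0.355307 substitutions/site.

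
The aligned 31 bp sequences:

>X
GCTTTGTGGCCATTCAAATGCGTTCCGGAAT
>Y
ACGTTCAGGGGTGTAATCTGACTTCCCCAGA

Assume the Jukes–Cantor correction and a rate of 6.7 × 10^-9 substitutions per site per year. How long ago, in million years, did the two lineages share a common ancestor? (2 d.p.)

73.53

The sequences differ at 17 of 31 sites, so p = 17/31 ≈ 0.548387.
d = −(3/4) ln(1 − 4p/3) = −0.75 ln(1 − 0.731183) = −0.75 ln(0.268817)
  = −0.75 × (-1.313724) = 0.985293 substitutions/site.
Under a molecular clock d = 2μt, so t = d/(2μ) = 0.985293 / (2 × 6.7 × 10^-9) = 73.53 million years.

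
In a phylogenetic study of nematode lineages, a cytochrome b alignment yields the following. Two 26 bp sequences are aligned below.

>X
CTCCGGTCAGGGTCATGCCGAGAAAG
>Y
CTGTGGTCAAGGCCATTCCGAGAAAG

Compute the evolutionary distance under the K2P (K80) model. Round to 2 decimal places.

Of 26 sites, 3 differences are transitions and 2 are transversions, so P = 3/26 ≈ 0.115385 and Q = 2/26 ≈ 0.076923.
Under the Kimura two-parameter model, d = −½ ln(1 − 2P − Q) − ¼ ln(1 − 2Q).
1 − 2P − Q = 0.692307, giving −½ ln(0.692307) = 0.183863.
1 − 2Q = 0.846154, giving −¼ ln(0.846154) = 0.041763.
d = 0.183863 + 0.041763 = 0.225626.

0.23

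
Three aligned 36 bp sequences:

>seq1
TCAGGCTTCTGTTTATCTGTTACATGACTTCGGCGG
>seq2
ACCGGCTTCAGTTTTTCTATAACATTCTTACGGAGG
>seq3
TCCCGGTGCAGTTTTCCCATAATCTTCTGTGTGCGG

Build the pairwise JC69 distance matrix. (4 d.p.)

seq1–seq2: 11/36 sites differ → p ≈ 0.305556, d = −0.75 ln(1 − 0.407408) = 0.392437 ≈ 0.3924.
seq1–seq3: 18/36 sites differ → p = 0.5, d = −0.75 ln(1 − 0.666667) = 0.823960 ≈ 0.8240.
seq2–seq3: 13/36 sites differ → p ≈ 0.361111, d = −0.75 ln(1 − 0.481481) = 0.492584 ≈ 0.4926.

d(seq1,seq2) = 0.3924, d(seq1,seq3) = 0.8240, d(seq2,seq3) = 0.4926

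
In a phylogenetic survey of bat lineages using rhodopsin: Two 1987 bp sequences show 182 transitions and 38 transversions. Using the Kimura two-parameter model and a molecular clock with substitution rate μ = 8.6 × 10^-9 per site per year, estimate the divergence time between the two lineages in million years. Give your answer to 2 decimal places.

7.14

P = 182/1987 ≈ 0.091595 and Q = 38/1987 ≈ 0.019124.
Under the Kimura two-parameter model, d = −½ ln(1 − 2P − Q) − ¼ ln(1 − 2Q).
1 − 2P − Q = 0.797686, giving −½ ln(0.797686) = 0.113020.
1 − 2Q = 0.961752, giving −¼ ln(0.961752) = 0.009750.
d = 0.113020 + 0.009750 = 0.122770.
Under a molecular clock d = 2μt, so t = d/(2μ) = 0.122770 / (2 × 8.6 × 10^-9) = 7.14 million years.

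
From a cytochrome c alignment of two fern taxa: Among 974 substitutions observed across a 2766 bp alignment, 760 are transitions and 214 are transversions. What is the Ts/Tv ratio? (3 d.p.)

R = 760/214 = 3.551401… ≈ 3.551 (to 3 d.p.).

3.551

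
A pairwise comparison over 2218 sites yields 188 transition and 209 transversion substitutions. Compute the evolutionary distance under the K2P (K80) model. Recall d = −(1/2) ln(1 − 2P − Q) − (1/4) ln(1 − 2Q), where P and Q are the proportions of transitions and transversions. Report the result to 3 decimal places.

P = 188/2218 ≈ 0.084761 and Q = 209/2218 ≈ 0.094229.
Under the Kimura two-parameter model, d = −½ ln(1 − 2P − Q) − ¼ ln(1 − 2Q).
1 − 2P − Q = 0.736249, giving −½ ln(0.736249) = 0.153093.
1 − 2Q = 0.811542, giving −¼ ln(0.811542) = 0.052205.
d = 0.153093 + 0.052205 = 0.205298.

0.205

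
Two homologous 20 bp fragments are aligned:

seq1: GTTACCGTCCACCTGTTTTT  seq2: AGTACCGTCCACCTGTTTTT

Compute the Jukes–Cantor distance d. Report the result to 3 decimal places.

The sequences differ at 2 of 20 sites (1, 2), so p = 2/20 = 0.1.
d = −(3/4) ln(1 − 4p/3) = −0.75 ln(1 − 0.133333) = −0.75 ln(0.866667)
  = −0.75 × (-0.143100) = 0.107325 substitutions/site.

0.107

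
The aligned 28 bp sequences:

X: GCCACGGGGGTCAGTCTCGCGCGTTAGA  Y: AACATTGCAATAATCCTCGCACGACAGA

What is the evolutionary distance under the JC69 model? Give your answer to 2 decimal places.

0.72

The sequences differ at 13 of 28 sites, so p = 13/28 ≈ 0.464286.
d = −(3/4) ln(1 − 4p/3) = −0.75 ln(1 − 0.619048) = −0.75 ln(0.380952)
  = −0.75 × (-0.965082) = 0.723812 substitutions/site.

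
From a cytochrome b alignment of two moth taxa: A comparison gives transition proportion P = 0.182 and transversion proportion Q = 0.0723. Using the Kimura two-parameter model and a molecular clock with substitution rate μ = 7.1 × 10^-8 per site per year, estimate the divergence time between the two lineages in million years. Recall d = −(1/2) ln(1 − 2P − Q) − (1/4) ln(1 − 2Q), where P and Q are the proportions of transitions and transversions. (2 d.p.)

2.29

Under the Kimura two-parameter model, d = −½ ln(1 − 2P − Q) − ¼ ln(1 − 2Q).
1 − 2P − Q = 0.5637, giving −½ ln(0.5637) = 0.286617.
1 − 2Q = 0.8554, giving −¼ ln(0.8554) = 0.039047.
d = 0.286617 + 0.039047 = 0.325664.
Under a molecular clock d = 2μt, so t = d/(2μ) = 0.325664 / (2 × 7.1 × 10^-8) = 2.29 million years.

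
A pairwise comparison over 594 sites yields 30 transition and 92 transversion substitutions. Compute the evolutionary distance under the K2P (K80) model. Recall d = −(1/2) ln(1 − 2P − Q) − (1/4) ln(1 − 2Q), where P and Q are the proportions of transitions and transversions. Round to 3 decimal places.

0.240

P = 30/594 ≈ 0.050505 and Q = 92/594 ≈ 0.154882.
Under the Kimura two-parameter model, d = −½ ln(1 − 2P − Q) − ¼ ln(1 − 2Q).
1 − 2P − Q = 0.744108, giving −½ ln(0.744108) = 0.147785.
1 − 2Q = 0.690236, giving −¼ ln(0.690236) = 0.092680.
d = 0.147785 + 0.092680 = 0.240465.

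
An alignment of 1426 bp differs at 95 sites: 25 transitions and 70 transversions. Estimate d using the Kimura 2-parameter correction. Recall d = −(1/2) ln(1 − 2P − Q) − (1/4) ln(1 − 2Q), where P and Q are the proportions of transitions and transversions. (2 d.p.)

P = 25/1426 ≈ 0.017532 and Q = 70/1426 ≈ 0.049088.
Under the Kimura two-parameter model, d = −½ ln(1 − 2P − Q) − ¼ ln(1 − 2Q).
1 − 2P − Q = 0.915848, giving −½ ln(0.915848) = 0.043952.
1 − 2Q = 0.901824, giving −¼ ln(0.901824) = 0.025834.
d = 0.043952 + 0.025834 = 0.069786.

0.07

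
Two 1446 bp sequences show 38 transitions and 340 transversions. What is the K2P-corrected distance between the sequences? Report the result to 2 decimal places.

P = 38/1446 ≈ 0.026279 and Q = 340/1446 ≈ 0.235131.
Under the Kimura two-parameter model, d = −½ ln(1 − 2P − Q) − ¼ ln(1 − 2Q).
1 − 2P − Q = 0.712311, giving −½ ln(0.712311) = 0.169620.
1 − 2Q = 0.529738, giving −¼ ln(0.529738) = 0.158843.
d = 0.169620 + 0.158843 = 0.328463.

0.33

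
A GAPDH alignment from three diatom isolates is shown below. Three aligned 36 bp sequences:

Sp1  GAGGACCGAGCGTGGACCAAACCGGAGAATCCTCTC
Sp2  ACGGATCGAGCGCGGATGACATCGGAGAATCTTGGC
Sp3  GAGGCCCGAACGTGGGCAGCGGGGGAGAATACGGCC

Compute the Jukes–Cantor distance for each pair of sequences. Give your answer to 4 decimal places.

Sp1–Sp2: 11/36 sites differ → p ≈ 0.305556, d = −0.75 ln(1 − 0.407408) = 0.392437 ≈ 0.3924.
Sp1–Sp3: 13/36 sites differ → p ≈ 0.361111, d = −0.75 ln(1 − 0.481481) = 0.492584 ≈ 0.4926.
Sp2–Sp3: 17/36 sites differ → p ≈ 0.472222, d = −0.75 ln(1 − 0.629629) = 0.744938 ≈ 0.7449.

d(Sp1,Sp2) = 0.3924, d(Sp1,Sp3) = 0.4926, d(Sp2,Sp3) = 0.7449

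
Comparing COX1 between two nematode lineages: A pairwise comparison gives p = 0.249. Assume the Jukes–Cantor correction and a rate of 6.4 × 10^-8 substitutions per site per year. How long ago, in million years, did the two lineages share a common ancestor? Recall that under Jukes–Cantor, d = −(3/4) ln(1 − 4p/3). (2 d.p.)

2.36

d = −(3/4) ln(1 − 4p/3) = −0.75 ln(1 − 0.332) = −0.75 ln(0.668)
  = −0.75 × (-0.403467) = 0.302600 substitutions/site.
Under a molecular clock d = 2μt, so t = d/(2μ) = 0.302600 / (2 × 6.4 × 10^-8) = 2.36 million years.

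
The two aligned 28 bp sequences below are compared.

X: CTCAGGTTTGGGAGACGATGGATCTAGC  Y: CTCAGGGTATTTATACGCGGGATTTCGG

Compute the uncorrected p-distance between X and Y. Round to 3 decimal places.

The sequences differ at 11 of 28 positions.
p = 11/28 = 0.392857… ≈ 0.393 (to 3 d.p.).

0.393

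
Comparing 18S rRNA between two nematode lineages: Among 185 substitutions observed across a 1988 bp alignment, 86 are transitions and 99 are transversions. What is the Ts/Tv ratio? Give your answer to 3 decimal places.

0.869

R = 86/99 = 0.868686… ≈ 0.869 (to 3 d.p.).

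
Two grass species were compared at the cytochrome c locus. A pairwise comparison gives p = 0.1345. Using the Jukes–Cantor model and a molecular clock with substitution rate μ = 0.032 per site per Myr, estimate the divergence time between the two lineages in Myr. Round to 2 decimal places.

2.32

d = −(3/4) ln(1 − 4p/3) = −0.75 ln(1 − 0.179333) = −0.75 ln(0.820667)
  = −0.75 × (-0.197638) = 0.148229 substitutions/site.
Under a molecular clock d = 2μt, so t = d/(2μ) = 0.148229 / (2 × 0.032) = 2.32 Myr.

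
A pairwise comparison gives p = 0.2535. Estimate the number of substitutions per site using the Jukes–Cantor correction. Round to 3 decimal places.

0.309

d = −(3/4) ln(1 − 4p/3) = −0.75 ln(1 − 0.338) = −0.75 ln(0.662)
  = −0.75 × (-0.412490) = 0.309368 substitutions/site.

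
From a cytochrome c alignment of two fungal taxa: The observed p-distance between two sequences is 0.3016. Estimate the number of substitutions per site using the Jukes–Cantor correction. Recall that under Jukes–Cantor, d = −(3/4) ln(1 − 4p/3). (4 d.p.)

d = −(3/4) ln(1 − 4p/3) = −0.75 ln(1 − 0.402133) = −0.75 ln(0.597867)
  = −0.75 × (-0.514387) = 0.385790 substitutions/site.

0.3858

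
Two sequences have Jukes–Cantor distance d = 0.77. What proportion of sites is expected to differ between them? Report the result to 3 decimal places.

0.481

p = (3/4)(1 − e^(−4d/3)) = 0.75 × (1 − e^(-1.026667)) = 0.75 × (1 − 0.358199) = 0.481351.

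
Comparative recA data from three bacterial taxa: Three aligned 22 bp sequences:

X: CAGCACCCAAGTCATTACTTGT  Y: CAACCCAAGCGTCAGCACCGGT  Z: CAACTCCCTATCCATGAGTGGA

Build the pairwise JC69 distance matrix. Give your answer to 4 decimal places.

X–Y: 10/22 sites differ → p ≈ 0.454545, d = −0.75 ln(1 − 0.60606) = 0.698667 ≈ 0.6987.
X–Z: 9/22 sites differ → p ≈ 0.409091, d = −0.75 ln(1 − 0.545455) = 0.591344 ≈ 0.5913.
Y–Z: 12/22 sites differ → p ≈ 0.545455, d = −0.75 ln(1 − 0.727273) = 0.974463 ≈ 0.9745.

d(X,Y) = 0.6987, d(X,Z) = 0.5913, d(Y,Z) = 0.9745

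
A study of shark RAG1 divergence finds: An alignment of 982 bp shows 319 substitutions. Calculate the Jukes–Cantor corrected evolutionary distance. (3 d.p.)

0.426

p = 319/982 ≈ 0.324847.
d = −(3/4) ln(1 − 4p/3) = −0.75 ln(1 − 0.433129) = −0.75 ln(0.566871)
  = −0.75 × (-0.567624) = 0.425718 substitutions/site.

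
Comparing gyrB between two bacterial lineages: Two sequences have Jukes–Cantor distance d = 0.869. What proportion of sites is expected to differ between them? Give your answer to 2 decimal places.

0.51

p = (3/4)(1 − e^(−4d/3)) = 0.75 × (1 − e^(-1.158667)) = 0.75 × (1 − 0.313904) = 0.514572.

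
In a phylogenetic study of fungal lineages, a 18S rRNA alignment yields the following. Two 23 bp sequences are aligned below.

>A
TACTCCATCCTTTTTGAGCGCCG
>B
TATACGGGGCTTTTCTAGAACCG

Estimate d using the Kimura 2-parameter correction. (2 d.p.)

Of 23 sites, 4 differences are transitions and 6 are transversions, so P = 4/23 ≈ 0.173913 and Q = 6/23 ≈ 0.26087.
Under the Kimura two-parameter model, d = −½ ln(1 − 2P − Q) − ¼ ln(1 − 2Q).
1 − 2P − Q = 0.391304, giving −½ ln(0.391304) = 0.469135.
1 − 2Q = 0.47826, giving −¼ ln(0.47826) = 0.184400.
d = 0.469135 + 0.184400 = 0.653535.

0.65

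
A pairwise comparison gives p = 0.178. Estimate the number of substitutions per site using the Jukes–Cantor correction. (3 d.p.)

d = −(3/4) ln(1 − 4p/3) = −0.75 ln(1 − 0.237333) = −0.75 ln(0.762667)
  = −0.75 × (-0.270934) = 0.203201 substitutions/site.

0.203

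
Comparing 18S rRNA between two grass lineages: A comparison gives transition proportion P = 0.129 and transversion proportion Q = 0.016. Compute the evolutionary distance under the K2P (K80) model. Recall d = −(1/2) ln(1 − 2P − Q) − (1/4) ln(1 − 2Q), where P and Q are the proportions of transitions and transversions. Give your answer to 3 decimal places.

Under the Kimura two-parameter model, d = −½ ln(1 − 2P − Q) − ¼ ln(1 − 2Q).
1 − 2P − Q = 0.726, giving −½ ln(0.726) = 0.160103.
1 − 2Q = 0.968, giving −¼ ln(0.968) = 0.008131.
d = 0.160103 + 0.008131 = 0.168234.

0.168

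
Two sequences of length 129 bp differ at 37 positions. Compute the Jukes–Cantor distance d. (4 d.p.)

0.3615

p = 37/129 ≈ 0.286822.
d = −(3/4) ln(1 − 4p/3) = −0.75 ln(1 − 0.382429) = −0.75 ln(0.617571)
  = −0.75 × (-0.481961) = 0.361471 substitutions/site.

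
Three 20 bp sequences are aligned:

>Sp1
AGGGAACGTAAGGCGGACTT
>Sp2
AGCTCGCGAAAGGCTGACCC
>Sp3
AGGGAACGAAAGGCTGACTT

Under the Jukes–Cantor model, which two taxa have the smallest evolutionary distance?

Sp1–Sp2: 8/20 differ, p = 0.400, d = 0.572.
Sp1–Sp3: 2/20 differ, p = 0.100, d = 0.107.
Sp2–Sp3: 6/20 differ, p = 0.300, d = 0.383.
The smallest distance is between Sp1 and Sp3.

Sp1 and Sp3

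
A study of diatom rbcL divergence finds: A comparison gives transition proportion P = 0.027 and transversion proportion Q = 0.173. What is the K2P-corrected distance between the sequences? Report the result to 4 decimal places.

Under the Kimura two-parameter model, d = −½ ln(1 − 2P − Q) − ¼ ln(1 − 2Q).
1 − 2P − Q = 0.773, giving −½ ln(0.773) = 0.128738.
1 − 2Q = 0.654, giving −¼ ln(0.654) = 0.106162.
d = 0.128738 + 0.106162 = 0.234900.

0.2349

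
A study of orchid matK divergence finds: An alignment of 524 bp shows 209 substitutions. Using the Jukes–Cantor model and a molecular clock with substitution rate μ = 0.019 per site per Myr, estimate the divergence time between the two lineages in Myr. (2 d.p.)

14.98

p = 209/524 ≈ 0.398855.
d = −(3/4) ln(1 − 4p/3) = −0.75 ln(1 − 0.531807) = −0.75 ln(0.468193)
  = −0.75 × (-0.758875) = 0.569156 substitutions/site.
Under a molecular clock d = 2μt, so t = d/(2μ) = 0.569156 / (2 × 0.019) = 14.98 Myr.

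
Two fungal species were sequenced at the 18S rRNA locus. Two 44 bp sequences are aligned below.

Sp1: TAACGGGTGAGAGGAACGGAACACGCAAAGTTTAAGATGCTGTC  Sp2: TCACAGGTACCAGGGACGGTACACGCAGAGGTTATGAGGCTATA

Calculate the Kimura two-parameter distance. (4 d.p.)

0.3760

Of 44 sites, 5 differences are transitions and 8 are transversions, so P = 5/44 ≈ 0.113636 and Q = 8/44 ≈ 0.181818.
Under the Kimura two-parameter model, d = −½ ln(1 − 2P − Q) − ¼ ln(1 − 2Q).
1 − 2P − Q = 0.59091, giving −½ ln(0.59091) = 0.263046.
1 − 2Q = 0.636364, giving −¼ ln(0.636364) = 0.112996.
d = 0.263046 + 0.112996 = 0.376042.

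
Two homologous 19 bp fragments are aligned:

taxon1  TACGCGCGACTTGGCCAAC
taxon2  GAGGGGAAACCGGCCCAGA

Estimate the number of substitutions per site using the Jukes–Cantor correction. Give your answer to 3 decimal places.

0.907

The sequences differ at 10 of 19 sites (1, 3, 5, 7, 8, 11, 12, 14, 18, 19), so p = 10/19 ≈ 0.526316.
d = −(3/4) ln(1 − 4p/3) = −0.75 ln(1 − 0.701755) = −0.75 ln(0.298245)
  = −0.75 × (-1.209840) = 0.907380 substitutions/site.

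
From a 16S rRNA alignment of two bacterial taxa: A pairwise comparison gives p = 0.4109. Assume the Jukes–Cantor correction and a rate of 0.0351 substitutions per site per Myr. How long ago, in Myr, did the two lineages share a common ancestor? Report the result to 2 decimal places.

d = −(3/4) ln(1 − 4p/3) = −0.75 ln(1 − 0.547867) = −0.75 ln(0.452133)
  = −0.75 × (-0.793779) = 0.595334 substitutions/site.
Under a molecular clock d = 2μt, so t = d/(2μ) = 0.595334 / (2 × 0.0351) = 8.48 Myr.

8.48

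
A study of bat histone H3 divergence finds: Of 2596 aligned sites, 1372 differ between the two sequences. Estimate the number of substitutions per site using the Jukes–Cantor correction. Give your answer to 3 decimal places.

0.915

p = 1372/2596 ≈ 0.528505.
d = −(3/4) ln(1 − 4p/3) = −0.75 ln(1 − 0.704673) = −0.75 ln(0.295327)
  = −0.75 × (-1.219672) = 0.914754 substitutions/site.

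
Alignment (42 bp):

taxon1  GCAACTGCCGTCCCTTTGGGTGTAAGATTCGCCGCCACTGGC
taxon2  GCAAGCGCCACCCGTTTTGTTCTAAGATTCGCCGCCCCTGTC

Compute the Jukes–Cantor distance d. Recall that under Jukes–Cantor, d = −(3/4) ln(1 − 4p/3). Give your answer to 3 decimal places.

The sequences differ at 10 of 42 sites (5, 6, 10, 11, 14, 18, 20, 22, 37, 41), so p = 10/42 ≈ 0.238095.
d = −(3/4) ln(1 − 4p/3) = −0.75 ln(1 − 0.31746) = −0.75 ln(0.68254)
  = −0.75 × (-0.381934) = 0.286451 substitutions/site.

0.286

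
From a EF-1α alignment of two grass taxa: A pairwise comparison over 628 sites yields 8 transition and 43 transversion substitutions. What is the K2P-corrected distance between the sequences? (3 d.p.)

P = 8/628 ≈ 0.012739 and Q = 43/628 ≈ 0.068471.
Under the Kimura two-parameter model, d = −½ ln(1 − 2P − Q) − ¼ ln(1 − 2Q).
1 − 2P − Q = 0.906051, giving −½ ln(0.906051) = 0.049330.
1 − 2Q = 0.863058, giving −¼ ln(0.863058) = 0.036818.
d = 0.049330 + 0.036818 = 0.086148.

0.086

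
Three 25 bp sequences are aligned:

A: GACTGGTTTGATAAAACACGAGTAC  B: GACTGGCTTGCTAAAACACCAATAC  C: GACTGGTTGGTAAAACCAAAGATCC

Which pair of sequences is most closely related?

A and B

A–B: 4/25 differ, p = 0.160, d = 0.180.
A–C: 9/25 differ, p = 0.360, d = 0.490.
B–C: 9/25 differ, p = 0.360, d = 0.490.
The smallest distance is between A and B.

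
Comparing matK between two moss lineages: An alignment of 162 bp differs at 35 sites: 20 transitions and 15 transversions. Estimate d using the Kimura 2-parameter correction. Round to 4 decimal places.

P = 20/162 ≈ 0.123457 and Q = 15/162 ≈ 0.092593.
Under the Kimura two-parameter model, d = −½ ln(1 − 2P − Q) − ¼ ln(1 − 2Q).
1 − 2P − Q = 0.660493, giving −½ ln(0.660493) = 0.207384.
1 − 2Q = 0.814814, giving −¼ ln(0.814814) = 0.051199.
d = 0.207384 + 0.051199 = 0.258583.

0.2586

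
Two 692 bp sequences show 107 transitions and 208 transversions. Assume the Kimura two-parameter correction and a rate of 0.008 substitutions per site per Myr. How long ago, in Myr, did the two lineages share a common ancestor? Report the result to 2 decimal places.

P = 107/692 ≈ 0.154624 and Q = 208/692 ≈ 0.300578.
Under the Kimura two-parameter model, d = −½ ln(1 − 2P − Q) − ¼ ln(1 − 2Q).
1 − 2P − Q = 0.390174, giving −½ ln(0.390174) = 0.470581.
1 − 2Q = 0.398844, giving −¼ ln(0.398844) = 0.229796.
d = 0.470581 + 0.229796 = 0.700377.
Under a molecular clock d = 2μt, so t = d/(2μ) = 0.700377 / (2 × 0.008) = 43.77 Myr.

43.77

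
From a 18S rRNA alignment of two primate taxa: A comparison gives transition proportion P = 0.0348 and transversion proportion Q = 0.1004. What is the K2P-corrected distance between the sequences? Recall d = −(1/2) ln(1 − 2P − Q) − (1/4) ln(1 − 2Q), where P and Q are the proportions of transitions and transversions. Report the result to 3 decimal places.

Under the Kimura two-parameter model, d = −½ ln(1 − 2P − Q) − ¼ ln(1 − 2Q).
1 − 2P − Q = 0.83, giving −½ ln(0.83) = 0.093165.
1 − 2Q = 0.7992, giving −¼ ln(0.7992) = 0.056036.
d = 0.093165 + 0.056036 = 0.149201.

0.149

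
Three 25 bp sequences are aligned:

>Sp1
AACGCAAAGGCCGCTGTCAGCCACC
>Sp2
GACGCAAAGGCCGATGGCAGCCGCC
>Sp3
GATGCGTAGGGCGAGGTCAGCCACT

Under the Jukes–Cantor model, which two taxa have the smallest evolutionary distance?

Sp1–Sp2: 4/25 differ, p = 0.160, d = 0.180.
Sp1–Sp3: 8/25 differ, p = 0.320, d = 0.417.
Sp2–Sp3: 8/25 differ, p = 0.320, d = 0.417.
The smallest distance is between Sp1 and Sp2.

Sp1 and Sp2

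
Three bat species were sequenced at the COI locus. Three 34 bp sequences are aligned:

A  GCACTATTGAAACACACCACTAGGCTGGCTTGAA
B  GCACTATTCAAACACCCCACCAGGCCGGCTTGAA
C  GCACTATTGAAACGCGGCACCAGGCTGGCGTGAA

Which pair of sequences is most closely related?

A and B

A–B: 4/34 differ, p = 0.118, d = 0.128.
A–C: 5/34 differ, p = 0.147, d = 0.164.
B–C: 6/34 differ, p = 0.176, d = 0.201.
The smallest distance is between A and B.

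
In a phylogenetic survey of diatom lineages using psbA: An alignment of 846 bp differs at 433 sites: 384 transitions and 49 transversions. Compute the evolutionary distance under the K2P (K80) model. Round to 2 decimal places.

1.72

P = 384/846 ≈ 0.453901 and Q = 49/846 ≈ 0.05792.
Under the Kimura two-parameter model, d = −½ ln(1 − 2P − Q) − ¼ ln(1 − 2Q).
1 − 2P − Q = 0.034278, giving −½ ln(0.034278) = 1.686626.
1 − 2Q = 0.88416, giving −¼ ln(0.88416) = 0.030779.
d = 1.686626 + 0.030779 = 1.717405.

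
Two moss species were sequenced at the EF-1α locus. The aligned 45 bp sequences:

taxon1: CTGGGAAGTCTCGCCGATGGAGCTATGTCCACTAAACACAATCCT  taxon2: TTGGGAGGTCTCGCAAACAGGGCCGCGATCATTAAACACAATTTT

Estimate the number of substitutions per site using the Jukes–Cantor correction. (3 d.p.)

0.441

The sequences differ at 15 of 45 sites, so p = 15/45 ≈ 0.333333.
d = −(3/4) ln(1 − 4p/3) = −0.75 ln(1 − 0.444444) = −0.75 ln(0.555556)
  = −0.75 × (-0.587786) = 0.440840 substitutions/site.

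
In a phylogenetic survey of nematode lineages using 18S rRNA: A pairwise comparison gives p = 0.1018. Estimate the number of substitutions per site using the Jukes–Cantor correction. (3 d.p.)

0.109

d = −(3/4) ln(1 − 4p/3) = −0.75 ln(1 − 0.135733) = −0.75 ln(0.864267)
  = −0.75 × (-0.145874) = 0.109406 substitutions/site.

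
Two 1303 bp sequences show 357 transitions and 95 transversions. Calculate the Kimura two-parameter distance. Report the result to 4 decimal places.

P = 357/1303 ≈ 0.273983 and Q = 95/1303 ≈ 0.072909.
Under the Kimura two-parameter model, d = −½ ln(1 − 2P − Q) − ¼ ln(1 − 2Q).
1 − 2P − Q = 0.379125, giving −½ ln(0.379125) = 0.484945.
1 − 2Q = 0.854182, giving −¼ ln(0.854182) = 0.039403.
d = 0.484945 + 0.039403 = 0.524348.

0.5243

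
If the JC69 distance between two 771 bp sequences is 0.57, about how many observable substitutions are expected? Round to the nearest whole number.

308

Invert JC69: p = (3/4)(1 − e^(−4d/3)) = 0.75 × (1 − e^(-0.76)) = 0.75 × (1 − 0.467666) = 0.399251.
Expected differing sites = pL ≈ 0.399251 × 771 = 307.822521 ≈ 308.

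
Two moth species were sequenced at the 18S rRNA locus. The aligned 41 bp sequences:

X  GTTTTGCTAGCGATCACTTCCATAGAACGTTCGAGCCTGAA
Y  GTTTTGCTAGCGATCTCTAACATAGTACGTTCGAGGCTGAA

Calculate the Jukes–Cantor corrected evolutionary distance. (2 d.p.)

0.13

The sequences differ at 5 of 41 sites (16, 19, 20, 26, 36), so p = 5/41 ≈ 0.121951.
d = −(3/4) ln(1 − 4p/3) = −0.75 ln(1 − 0.162601) = −0.75 ln(0.837399)
  = −0.75 × (-0.177455) = 0.133091 substitutions/site.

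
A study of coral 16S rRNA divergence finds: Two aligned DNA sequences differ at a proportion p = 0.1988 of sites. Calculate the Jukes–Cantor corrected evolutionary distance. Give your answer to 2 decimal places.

0.23

d = −(3/4) ln(1 − 4p/3) = −0.75 ln(1 − 0.265067) = −0.75 ln(0.734933)
  = −0.75 × (-0.307976) = 0.230982 substitutions/site.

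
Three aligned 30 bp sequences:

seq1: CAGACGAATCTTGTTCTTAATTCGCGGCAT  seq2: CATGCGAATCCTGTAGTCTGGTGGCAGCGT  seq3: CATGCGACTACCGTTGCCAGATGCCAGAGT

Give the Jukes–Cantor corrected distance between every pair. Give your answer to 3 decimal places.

seq1–seq2: 12/30 sites differ → p = 0.4, d = −0.75 ln(1 − 0.533333) = 0.571605 ≈ 0.572.
seq1–seq3: 16/30 sites differ → p ≈ 0.533333, d = −0.75 ln(1 − 0.711111) = 0.931285 ≈ 0.931.
seq2–seq3: 9/30 sites differ → p = 0.3, d = −0.75 ln(1 − 0.4) = 0.383119 ≈ 0.383.

d(seq1,seq2) = 0.572, d(seq1,seq3) = 0.931, d(seq2,seq3) = 0.383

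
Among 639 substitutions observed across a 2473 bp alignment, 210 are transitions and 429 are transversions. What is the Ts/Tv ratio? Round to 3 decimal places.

R = 210/429 = 0.489510… ≈ 0.490 (to 3 d.p.).

0.490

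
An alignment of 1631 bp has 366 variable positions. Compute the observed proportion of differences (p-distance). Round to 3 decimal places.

0.224

p = 366/1631 = 0.224402… ≈ 0.224 (to 3 d.p.).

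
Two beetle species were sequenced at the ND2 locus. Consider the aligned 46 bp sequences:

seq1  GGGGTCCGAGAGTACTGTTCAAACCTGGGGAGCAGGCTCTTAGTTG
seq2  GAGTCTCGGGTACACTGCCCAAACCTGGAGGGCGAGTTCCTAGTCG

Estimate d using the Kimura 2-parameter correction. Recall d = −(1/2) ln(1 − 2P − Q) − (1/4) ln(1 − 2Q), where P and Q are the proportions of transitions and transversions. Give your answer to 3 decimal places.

Of 46 sites, 15 differences are transitions and 2 are transversions, so P = 15/46 ≈ 0.326087 and Q = 2/46 ≈ 0.043478.
Under the Kimura two-parameter model, d = −½ ln(1 − 2P − Q) − ¼ ln(1 − 2Q).
1 − 2P − Q = 0.304348, giving −½ ln(0.304348) = 0.594792.
1 − 2Q = 0.913044, giving −¼ ln(0.913044) = 0.022743.
d = 0.594792 + 0.022743 = 0.617535.

0.618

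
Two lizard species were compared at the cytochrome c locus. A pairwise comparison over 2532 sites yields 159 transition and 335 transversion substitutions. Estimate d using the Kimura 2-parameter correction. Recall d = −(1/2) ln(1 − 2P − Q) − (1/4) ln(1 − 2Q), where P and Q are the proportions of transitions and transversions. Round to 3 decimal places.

P = 159/2532 ≈ 0.062796 and Q = 335/2532 ≈ 0.132306.
Under the Kimura two-parameter model, d = −½ ln(1 − 2P − Q) − ¼ ln(1 − 2Q).
1 − 2P − Q = 0.742102, giving −½ ln(0.742102) = 0.149134.
1 − 2Q = 0.735388, giving −¼ ln(0.735388) = 0.076839.
d = 0.149134 + 0.076839 = 0.225973.

0.226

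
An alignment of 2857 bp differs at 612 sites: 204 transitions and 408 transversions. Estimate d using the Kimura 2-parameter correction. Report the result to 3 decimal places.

P = 204/2857 ≈ 0.071404 and Q = 408/2857 ≈ 0.142807.
Under the Kimura two-parameter model, d = −½ ln(1 − 2P − Q) − ¼ ln(1 − 2Q).
1 − 2P − Q = 0.714385, giving −½ ln(0.714385) = 0.168167.
1 − 2Q = 0.714386, giving −¼ ln(0.714386) = 0.084083.
d = 0.168167 + 0.084083 = 0.252250.

0.252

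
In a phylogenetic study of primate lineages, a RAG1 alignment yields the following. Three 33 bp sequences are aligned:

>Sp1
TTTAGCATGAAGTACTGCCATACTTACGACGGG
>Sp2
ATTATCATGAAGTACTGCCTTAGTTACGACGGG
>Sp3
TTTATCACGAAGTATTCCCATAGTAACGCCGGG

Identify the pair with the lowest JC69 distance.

Sp1 and Sp2

Sp1–Sp2: 4/33 differ, p = 0.121, d = 0.132.
Sp1–Sp3: 7/33 differ, p = 0.212, d = 0.249.
Sp2–Sp3: 7/33 differ, p = 0.212, d = 0.249.
The smallest distance is between Sp1 and Sp2.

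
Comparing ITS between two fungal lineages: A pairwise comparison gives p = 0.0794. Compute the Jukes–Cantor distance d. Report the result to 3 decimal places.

0.084

d = −(3/4) ln(1 − 4p/3) = −0.75 ln(1 − 0.105867) = −0.75 ln(0.894133)
  = −0.75 × (-0.111901) = 0.083926 substitutions/site.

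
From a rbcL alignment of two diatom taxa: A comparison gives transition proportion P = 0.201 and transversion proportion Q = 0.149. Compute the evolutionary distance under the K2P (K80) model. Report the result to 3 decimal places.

Under the Kimura two-parameter model, d = −½ ln(1 − 2P − Q) − ¼ ln(1 − 2Q).
1 − 2P − Q = 0.449, giving −½ ln(0.449) = 0.400366.
1 − 2Q = 0.702, giving −¼ ln(0.702) = 0.088455.
d = 0.400366 + 0.088455 = 0.488821.

0.489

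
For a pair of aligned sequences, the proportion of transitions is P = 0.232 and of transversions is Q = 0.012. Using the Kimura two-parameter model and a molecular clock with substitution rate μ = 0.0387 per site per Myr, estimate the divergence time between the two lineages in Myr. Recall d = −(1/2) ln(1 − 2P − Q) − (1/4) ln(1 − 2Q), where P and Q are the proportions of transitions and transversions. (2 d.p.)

Under the Kimura two-parameter model, d = −½ ln(1 − 2P − Q) − ¼ ln(1 − 2Q).
1 − 2P − Q = 0.524, giving −½ ln(0.524) = 0.323132.
1 − 2Q = 0.976, giving −¼ ln(0.976) = 0.006073.
d = 0.323132 + 0.006073 = 0.329205.
Under a molecular clock d = 2μt, so t = d/(2μ) = 0.329205 / (2 × 0.0387) = 4.25 Myr.

4.25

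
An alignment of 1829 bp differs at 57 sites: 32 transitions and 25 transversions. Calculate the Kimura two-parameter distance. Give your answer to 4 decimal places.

P = 32/1829 ≈ 0.017496 and Q = 25/1829 ≈ 0.013669.
Under the Kimura two-parameter model, d = −½ ln(1 − 2P − Q) − ¼ ln(1 − 2Q).
1 − 2P − Q = 0.951339, giving −½ ln(0.951339) = 0.024942.
1 − 2Q = 0.972662, giving −¼ ln(0.972662) = 0.006930.
d = 0.024942 + 0.006930 = 0.031872.

0.0319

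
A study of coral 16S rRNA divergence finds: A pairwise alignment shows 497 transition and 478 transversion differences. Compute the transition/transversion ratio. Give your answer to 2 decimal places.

R = 497/478 = 1.039748… ≈ 1.04 (to 2 d.p.).

1.04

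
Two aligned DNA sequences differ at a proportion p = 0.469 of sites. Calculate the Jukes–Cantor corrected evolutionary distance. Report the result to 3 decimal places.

d = −(3/4) ln(1 − 4p/3) = −0.75 ln(1 − 0.625333) = −0.75 ln(0.374667)
  = −0.75 × (-0.981718) = 0.736289 substitutions/site.

0.736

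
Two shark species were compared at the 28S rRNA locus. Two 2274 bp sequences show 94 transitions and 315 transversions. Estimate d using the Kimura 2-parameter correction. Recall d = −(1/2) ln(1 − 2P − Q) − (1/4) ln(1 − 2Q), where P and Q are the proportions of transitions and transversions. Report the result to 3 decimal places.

0.206

P = 94/2274 ≈ 0.041337 and Q = 315/2274 ≈ 0.138522.
Under the Kimura two-parameter model, d = −½ ln(1 − 2P − Q) − ¼ ln(1 − 2Q).
1 − 2P − Q = 0.778804, giving −½ ln(0.778804) = 0.124998.
1 − 2Q = 0.722956, giving −¼ ln(0.722956) = 0.081102.
d = 0.124998 + 0.081102 = 0.206100.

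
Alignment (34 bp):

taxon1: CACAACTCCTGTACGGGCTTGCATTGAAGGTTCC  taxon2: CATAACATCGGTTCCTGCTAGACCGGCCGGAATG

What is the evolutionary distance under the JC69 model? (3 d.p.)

0.918

The sequences differ at 18 of 34 sites, so p = 18/34 ≈ 0.529412.
d = −(3/4) ln(1 − 4p/3) = −0.75 ln(1 − 0.705883) = −0.75 ln(0.294117)
  = −0.75 × (-1.223778) = 0.917834 substitutions/site.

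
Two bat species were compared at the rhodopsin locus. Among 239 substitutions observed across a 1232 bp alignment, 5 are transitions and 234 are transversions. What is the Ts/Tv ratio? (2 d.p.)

R = 5/234 = 0.021367… ≈ 0.02 (to 2 d.p.).

0.02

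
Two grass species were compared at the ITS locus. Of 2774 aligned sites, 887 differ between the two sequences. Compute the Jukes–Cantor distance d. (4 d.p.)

0.4168

p = 887/2774 ≈ 0.319755.
d = −(3/4) ln(1 − 4p/3) = −0.75 ln(1 − 0.42634) = −0.75 ln(0.57366)
  = −0.75 × (-0.555718) = 0.416789 substitutions/site.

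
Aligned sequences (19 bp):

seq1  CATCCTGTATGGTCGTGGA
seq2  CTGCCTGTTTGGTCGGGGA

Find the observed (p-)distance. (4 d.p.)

The sequences differ at 4 of 19 positions (sites 2, 3, 9, 16).
p = 4/19 = 0.210526… ≈ 0.2105 (to 4 d.p.).

0.2105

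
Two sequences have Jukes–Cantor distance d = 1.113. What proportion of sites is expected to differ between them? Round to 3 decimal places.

0.580

p = (3/4)(1 − e^(−4d/3)) = 0.75 × (1 − e^(-1.484)) = 0.75 × (1 − 0.226729) = 0.579953.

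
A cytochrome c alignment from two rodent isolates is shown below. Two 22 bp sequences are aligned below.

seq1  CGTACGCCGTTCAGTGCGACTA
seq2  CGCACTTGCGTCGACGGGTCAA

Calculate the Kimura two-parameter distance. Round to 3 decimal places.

0.994

Of 22 sites, 5 differences are transitions and 7 are transversions, so P = 5/22 ≈ 0.227273 and Q = 7/22 ≈ 0.318182.
Under the Kimura two-parameter model, d = −½ ln(1 − 2P − Q) − ¼ ln(1 − 2Q).
1 − 2P − Q = 0.227272, giving −½ ln(0.227272) = 0.740804.
1 − 2Q = 0.363636, giving −¼ ln(0.363636) = 0.252900.
d = 0.740804 + 0.252900 = 0.993704.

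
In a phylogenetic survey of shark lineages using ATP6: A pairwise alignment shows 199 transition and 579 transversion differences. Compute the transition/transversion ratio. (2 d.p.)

0.34

R = 199/579 = 0.343696… ≈ 0.34 (to 2 d.p.).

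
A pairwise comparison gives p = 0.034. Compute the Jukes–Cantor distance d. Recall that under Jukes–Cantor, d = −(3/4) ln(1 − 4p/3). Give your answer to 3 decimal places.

0.035

d = −(3/4) ln(1 − 4p/3) = −0.75 ln(1 − 0.045333) = −0.75 ln(0.954667)
  = −0.75 × (-0.046393) = 0.034795 substitutions/site.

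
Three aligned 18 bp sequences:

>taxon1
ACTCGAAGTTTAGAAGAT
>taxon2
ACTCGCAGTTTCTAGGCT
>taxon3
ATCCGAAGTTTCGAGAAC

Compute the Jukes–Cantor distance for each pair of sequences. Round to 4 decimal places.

d(taxon1,taxon2) = 0.3470, d(taxon1,taxon3) = 0.4408, d(taxon2,taxon3) = 0.5482

taxon1–taxon2: 5/18 sites differ → p ≈ 0.277778, d = −0.75 ln(1 − 0.370371) = 0.346968 ≈ 0.3470.
taxon1–taxon3: 6/18 sites differ → p ≈ 0.333333, d = −0.75 ln(1 − 0.444444) = 0.440839 ≈ 0.4408.
taxon2–taxon3: 7/18 sites differ → p ≈ 0.388889, d = −0.75 ln(1 − 0.518519) = 0.548166 ≈ 0.5482.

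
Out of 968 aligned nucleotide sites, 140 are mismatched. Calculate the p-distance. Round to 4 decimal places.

0.1446

p = 140/968 = 0.144628… ≈ 0.1446 (to 4 d.p.).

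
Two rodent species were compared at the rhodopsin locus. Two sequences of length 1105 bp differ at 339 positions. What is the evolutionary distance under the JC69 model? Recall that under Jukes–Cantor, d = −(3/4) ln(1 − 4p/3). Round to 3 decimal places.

p = 339/1105 ≈ 0.306787.
d = −(3/4) ln(1 − 4p/3) = −0.75 ln(1 − 0.409049) = −0.75 ln(0.590951)
  = −0.75 × (-0.526022) = 0.394517 substitutions/site.

0.395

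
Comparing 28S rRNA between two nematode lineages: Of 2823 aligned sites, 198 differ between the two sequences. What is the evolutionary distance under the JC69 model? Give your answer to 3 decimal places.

p = 198/2823 ≈ 0.070138.
d = −(3/4) ln(1 − 4p/3) = −0.75 ln(1 − 0.093517) = −0.75 ln(0.906483)
  = −0.75 × (-0.098183) = 0.073637 substitutions/site.

0.074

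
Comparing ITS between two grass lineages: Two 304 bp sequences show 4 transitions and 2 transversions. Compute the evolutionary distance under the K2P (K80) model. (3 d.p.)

P = 4/304 ≈ 0.013158 and Q = 2/304 ≈ 0.006579.
Under the Kimura two-parameter model, d = −½ ln(1 − 2P − Q) − ¼ ln(1 − 2Q).
1 − 2P − Q = 0.967105, giving −½ ln(0.967105) = 0.016724.
1 − 2Q = 0.986842, giving −¼ ln(0.986842) = 0.003311.
d = 0.016724 + 0.003311 = 0.020035.

0.020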